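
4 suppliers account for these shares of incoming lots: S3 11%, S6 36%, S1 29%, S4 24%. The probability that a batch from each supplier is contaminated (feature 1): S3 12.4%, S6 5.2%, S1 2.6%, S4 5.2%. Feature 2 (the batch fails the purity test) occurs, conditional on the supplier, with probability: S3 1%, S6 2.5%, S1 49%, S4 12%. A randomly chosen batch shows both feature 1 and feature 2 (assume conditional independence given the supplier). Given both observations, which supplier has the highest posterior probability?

By Bayes' rule, posterior ∝ prior × likelihood:
  S3: 0.11 × 0.124 × 0.01 = 0.0001364
  S6: 0.36 × 0.052 × 0.025 = 0.000468
  S1: 0.29 × 0.026 × 0.49 = 0.0036946
  S4: 0.24 × 0.052 × 0.12 = 0.0014976
Total = 0.0057966.
Largest term belongs to S1, so S1 is most probable.

S1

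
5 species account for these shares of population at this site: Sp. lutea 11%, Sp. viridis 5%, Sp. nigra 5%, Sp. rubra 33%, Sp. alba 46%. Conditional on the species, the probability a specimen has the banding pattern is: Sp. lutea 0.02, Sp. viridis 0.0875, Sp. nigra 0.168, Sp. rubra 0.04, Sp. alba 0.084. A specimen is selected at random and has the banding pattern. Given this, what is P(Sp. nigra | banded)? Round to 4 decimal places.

By Bayes' rule, posterior ∝ prior × likelihood:
  Sp. lutea: 0.11 × 0.02 = 0.0022
  Sp. viridis: 0.05 × 0.0875 = 0.004375
  Sp. nigra: 0.05 × 0.168 = 0.0084
  Sp. rubra: 0.33 × 0.04 = 0.0132
  Sp. alba: 0.46 × 0.084 = 0.03864
Total = 0.066815.
P(Sp. nigra | evidence) = 0.0084 / 0.066815 ≈ 0.1257.

0.1257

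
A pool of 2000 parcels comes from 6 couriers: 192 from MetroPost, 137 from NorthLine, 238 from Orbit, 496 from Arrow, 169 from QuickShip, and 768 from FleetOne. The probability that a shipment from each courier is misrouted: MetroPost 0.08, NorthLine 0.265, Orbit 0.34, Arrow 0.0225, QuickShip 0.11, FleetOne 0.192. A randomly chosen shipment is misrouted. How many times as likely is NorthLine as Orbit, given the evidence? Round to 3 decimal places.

0.449

By Bayes' rule, posterior ∝ prior × likelihood:
  MetroPost: 0.096 × 0.08 = 0.00768
  NorthLine: 0.0685 × 0.265 = 0.0181525
  Orbit: 0.119 × 0.34 = 0.04046
  Arrow: 0.248 × 0.0225 = 0.00558
  QuickShip: 0.0845 × 0.11 = 0.009295
  FleetOne: 0.384 × 0.192 = 0.073728
Sum = 0.1548955.
The ratio is 0.0181525 / 0.04046 (the normalizer cancels) = 0.449.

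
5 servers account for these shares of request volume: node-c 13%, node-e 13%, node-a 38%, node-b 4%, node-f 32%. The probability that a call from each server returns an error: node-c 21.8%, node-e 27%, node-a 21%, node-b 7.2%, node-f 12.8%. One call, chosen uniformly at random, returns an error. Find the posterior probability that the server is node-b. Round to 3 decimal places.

0.015

By Bayes' rule, posterior ∝ prior × likelihood:
  node-c: 0.13 × 0.218 = 0.02834
  node-e: 0.13 × 0.27 = 0.0351
  node-a: 0.38 × 0.21 = 0.0798
  node-b: 0.04 × 0.072 = 0.00288
  node-f: 0.32 × 0.128 = 0.04096
Normalizing constant = 0.18708.
P(node-b | evidence) = 0.00288 / 0.18708 ≈ 0.015.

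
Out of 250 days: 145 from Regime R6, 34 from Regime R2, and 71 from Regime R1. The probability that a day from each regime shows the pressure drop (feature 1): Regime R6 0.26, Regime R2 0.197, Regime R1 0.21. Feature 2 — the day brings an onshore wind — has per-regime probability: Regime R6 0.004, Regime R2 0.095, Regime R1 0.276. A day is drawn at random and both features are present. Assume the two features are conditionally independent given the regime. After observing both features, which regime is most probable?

Regime R1

Prior × likelihood for each hypothesis:
  Regime R6: 0.58 × 0.26 × 0.004 = 0.0006032
  Regime R2: 0.136 × 0.197 × 0.095 = 0.00254524
  Regime R1: 0.284 × 0.21 × 0.276 = 0.01646064
Normalizing constant = 0.01960908.
Largest term belongs to Regime R1, so Regime R1 is most probable.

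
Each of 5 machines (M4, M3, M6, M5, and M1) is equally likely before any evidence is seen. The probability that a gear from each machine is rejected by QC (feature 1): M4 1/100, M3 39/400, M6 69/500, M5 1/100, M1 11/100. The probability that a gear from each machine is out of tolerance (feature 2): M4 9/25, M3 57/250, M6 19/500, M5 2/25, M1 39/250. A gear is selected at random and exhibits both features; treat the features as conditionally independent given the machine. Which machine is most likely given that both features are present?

With a uniform prior (1/5 each), posterior ∝ likelihood:
  M4: 0.01 × 0.36 = 0.0036
  M3: 0.0975 × 0.228 = 0.02223
  M6: 0.138 × 0.038 = 0.005244
  M5: 0.01 × 0.08 = 0.0008
  M1: 0.11 × 0.156 = 0.01716
Normalizing constant = 0.049034.
Largest term belongs to M3, so M3 is most probable.

M3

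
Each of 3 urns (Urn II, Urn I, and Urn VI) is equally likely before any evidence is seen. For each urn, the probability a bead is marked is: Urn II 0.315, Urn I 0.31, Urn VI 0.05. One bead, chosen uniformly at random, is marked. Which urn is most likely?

Since the prior is uniform, the posterior is proportional to the likelihood:
  Urn II: 0.315
  Urn I: 0.31
  Urn VI: 0.05
Sum = 0.675.
Largest term belongs to Urn II, so Urn II is most probable.

Urn II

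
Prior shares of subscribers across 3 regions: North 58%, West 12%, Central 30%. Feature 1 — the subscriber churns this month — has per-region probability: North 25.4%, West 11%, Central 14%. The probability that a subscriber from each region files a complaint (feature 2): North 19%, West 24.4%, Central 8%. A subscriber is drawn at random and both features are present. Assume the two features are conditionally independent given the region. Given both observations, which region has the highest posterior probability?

Compute prior × likelihood for every hypothesis:
  North: 0.58 × 0.254 × 0.19 = 0.0279908
  West: 0.12 × 0.11 × 0.244 = 0.0032208
  Central: 0.3 × 0.14 × 0.08 = 0.00336
Normalizing constant = 0.0345716.
Largest term belongs to North, so North is most probable.

North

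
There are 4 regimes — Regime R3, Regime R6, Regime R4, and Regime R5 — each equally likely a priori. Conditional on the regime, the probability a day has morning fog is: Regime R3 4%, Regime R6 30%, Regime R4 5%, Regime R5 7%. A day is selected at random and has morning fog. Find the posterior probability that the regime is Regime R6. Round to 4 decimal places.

With a uniform prior (1/4 each), posterior ∝ likelihood:
  Regime R3: 0.04
  Regime R6: 0.3
  Regime R4: 0.05
  Regime R5: 0.07
Normalizing constant = 0.46.
P(Regime R6 | evidence) = 0.3 / 0.46 ≈ 0.6522.

0.6522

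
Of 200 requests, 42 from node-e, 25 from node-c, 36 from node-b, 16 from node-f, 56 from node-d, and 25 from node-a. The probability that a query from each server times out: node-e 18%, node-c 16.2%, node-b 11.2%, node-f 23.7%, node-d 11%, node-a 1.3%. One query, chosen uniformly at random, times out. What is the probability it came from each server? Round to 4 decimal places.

By Bayes' rule, posterior ∝ prior × likelihood:
  node-e: 0.21 × 0.18 = 0.0378
  node-c: 0.125 × 0.162 = 0.02025
  node-b: 0.18 × 0.112 = 0.02016
  node-f: 0.08 × 0.237 = 0.01896
  node-d: 0.28 × 0.11 = 0.0308
  node-a: 0.125 × 0.013 = 0.001625
Total = 0.129595.
P(node-e | timeout) = 0.0378/0.129595 ≈ 0.2917
P(node-c | timeout) = 0.02025/0.129595 ≈ 0.1563
P(node-b | timeout) = 0.02016/0.129595 ≈ 0.1556
P(node-f | timeout) = 0.01896/0.129595 ≈ 0.1463
P(node-d | timeout) = 0.0308/0.129595 ≈ 0.2377
P(node-a | timeout) = 0.001625/0.129595 ≈ 0.0125

node-e 0.2917, node-c 0.1563, node-b 0.1556, node-f 0.1463, node-d 0.2377, node-a 0.0125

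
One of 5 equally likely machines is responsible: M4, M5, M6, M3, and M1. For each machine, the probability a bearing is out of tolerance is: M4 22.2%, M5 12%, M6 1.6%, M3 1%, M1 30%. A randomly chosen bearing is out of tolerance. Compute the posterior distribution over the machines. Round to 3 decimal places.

M4 0.332, M5 0.180, M6 0.024, M3 0.015, M1 0.449

Since the prior is uniform, the posterior is proportional to the likelihood:
  M4: 0.222
  M5: 0.12
  M6: 0.016
  M3: 0.01
  M1: 0.3
Total = 0.668.
P(M4 | oversize) = 0.222/0.668 ≈ 0.332
P(M5 | oversize) = 0.12/0.668 ≈ 0.180
P(M6 | oversize) = 0.016/0.668 ≈ 0.024
P(M3 | oversize) = 0.01/0.668 ≈ 0.015
P(M1 | oversize) = 0.3/0.668 ≈ 0.449
(Check: 0.332+0.180+0.024+0.015+0.449 = 1.000.)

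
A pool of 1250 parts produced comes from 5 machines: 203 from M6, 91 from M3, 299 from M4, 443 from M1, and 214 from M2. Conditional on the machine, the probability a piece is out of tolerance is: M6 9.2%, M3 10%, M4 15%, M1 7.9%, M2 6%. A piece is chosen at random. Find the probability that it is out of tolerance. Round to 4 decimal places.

0.0964

Unnormalized posteriors (prior × likelihood):
  M6: 0.1624 × 0.092 = 0.0149408
  M3: 0.0728 × 0.1 = 0.00728
  M4: 0.2392 × 0.15 = 0.03588
  M1: 0.3544 × 0.079 = 0.0279976
  M2: 0.1712 × 0.06 = 0.010272
P(oversize) = 0.0149408 + 0.00728 + 0.03588 + 0.0279976 + 0.010272 = 0.0963704 → 0.0964.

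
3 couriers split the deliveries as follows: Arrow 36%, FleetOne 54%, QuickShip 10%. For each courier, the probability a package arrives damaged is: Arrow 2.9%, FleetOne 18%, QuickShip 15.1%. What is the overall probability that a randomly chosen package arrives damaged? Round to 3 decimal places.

Unnormalized posteriors (prior × likelihood):
  Arrow: 0.36 × 0.029 = 0.01044
  FleetOne: 0.54 × 0.18 = 0.0972
  QuickShip: 0.1 × 0.151 = 0.0151
P(damaged) = 0.01044 + 0.0972 + 0.0151 = 0.12274 → 0.123.

0.123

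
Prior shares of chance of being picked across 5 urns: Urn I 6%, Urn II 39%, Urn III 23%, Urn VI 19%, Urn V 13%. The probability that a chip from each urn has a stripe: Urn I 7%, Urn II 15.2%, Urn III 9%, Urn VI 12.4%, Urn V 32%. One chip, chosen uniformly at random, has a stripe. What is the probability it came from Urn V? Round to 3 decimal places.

Unnormalized posteriors (prior × likelihood):
  Urn I: 0.06 × 0.07 = 0.0042
  Urn II: 0.39 × 0.152 = 0.05928
  Urn III: 0.23 × 0.09 = 0.0207
  Urn VI: 0.19 × 0.124 = 0.02356
  Urn V: 0.13 × 0.32 = 0.0416
Total = 0.14934.
P(Urn V | evidence) = 0.0416 / 0.14934 ≈ 0.279.

0.279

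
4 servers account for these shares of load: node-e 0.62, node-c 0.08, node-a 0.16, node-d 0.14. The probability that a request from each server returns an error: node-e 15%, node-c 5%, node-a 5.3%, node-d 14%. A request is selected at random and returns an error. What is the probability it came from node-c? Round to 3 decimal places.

0.032

Compute prior × likelihood for every hypothesis:
  node-e: 0.62 × 0.15 = 0.093
  node-c: 0.08 × 0.05 = 0.004
  node-a: 0.16 × 0.053 = 0.00848
  node-d: 0.14 × 0.14 = 0.0196
Sum = 0.12508.
P(node-c | evidence) = 0.004 / 0.12508 ≈ 0.032.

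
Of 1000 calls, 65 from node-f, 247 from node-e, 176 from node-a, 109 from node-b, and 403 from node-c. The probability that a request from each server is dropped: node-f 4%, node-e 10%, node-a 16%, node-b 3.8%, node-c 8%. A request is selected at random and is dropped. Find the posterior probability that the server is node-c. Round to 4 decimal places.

0.3510

Compute prior × likelihood for every hypothesis:
  node-f: 0.065 × 0.04 = 0.0026
  node-e: 0.247 × 0.1 = 0.0247
  node-a: 0.176 × 0.16 = 0.02816
  node-b: 0.109 × 0.038 = 0.004142
  node-c: 0.403 × 0.08 = 0.03224
Total = 0.091842.
P(node-c | evidence) = 0.03224 / 0.091842 ≈ 0.3510.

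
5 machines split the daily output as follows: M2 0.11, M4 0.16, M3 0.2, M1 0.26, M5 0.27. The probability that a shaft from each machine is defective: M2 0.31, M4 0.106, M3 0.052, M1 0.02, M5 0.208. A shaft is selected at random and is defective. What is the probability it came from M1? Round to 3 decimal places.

0.042

Compute prior × likelihood for every hypothesis:
  M2: 0.11 × 0.31 = 0.0341
  M4: 0.16 × 0.106 = 0.01696
  M3: 0.2 × 0.052 = 0.0104
  M1: 0.26 × 0.02 = 0.0052
  M5: 0.27 × 0.208 = 0.05616
Sum = 0.12282.
P(M1 | evidence) = 0.0052 / 0.12282 ≈ 0.042.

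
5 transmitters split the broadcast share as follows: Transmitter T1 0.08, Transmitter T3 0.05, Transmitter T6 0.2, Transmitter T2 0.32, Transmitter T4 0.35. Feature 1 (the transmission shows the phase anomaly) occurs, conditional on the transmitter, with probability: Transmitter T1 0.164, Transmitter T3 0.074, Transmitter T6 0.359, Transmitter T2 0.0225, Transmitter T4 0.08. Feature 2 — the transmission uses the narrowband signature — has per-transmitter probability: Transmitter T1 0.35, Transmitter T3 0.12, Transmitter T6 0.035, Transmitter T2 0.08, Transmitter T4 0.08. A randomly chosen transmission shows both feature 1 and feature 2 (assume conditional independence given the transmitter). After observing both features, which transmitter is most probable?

Transmitter T1

Unnormalized posteriors (prior × likelihood):
  Transmitter T1: 0.08 × 0.164 × 0.35 = 0.004592
  Transmitter T3: 0.05 × 0.074 × 0.12 = 0.000444
  Transmitter T6: 0.2 × 0.359 × 0.035 = 0.002513
  Transmitter T2: 0.32 × 0.0225 × 0.08 = 0.000576
  Transmitter T4: 0.35 × 0.08 × 0.08 = 0.00224
Normalizing constant = 0.010365.
Largest term belongs to Transmitter T1, so Transmitter T1 is most probable.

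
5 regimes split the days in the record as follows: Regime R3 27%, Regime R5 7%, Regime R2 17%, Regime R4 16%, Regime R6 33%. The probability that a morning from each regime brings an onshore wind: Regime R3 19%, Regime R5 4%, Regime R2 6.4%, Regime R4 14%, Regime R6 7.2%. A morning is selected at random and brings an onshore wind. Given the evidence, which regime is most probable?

Regime R3

Unnormalized posteriors (prior × likelihood):
  Regime R3: 0.27 × 0.19 = 0.0513
  Regime R5: 0.07 × 0.04 = 0.0028
  Regime R2: 0.17 × 0.064 = 0.01088
  Regime R4: 0.16 × 0.14 = 0.0224
  Regime R6: 0.33 × 0.072 = 0.02376
Total = 0.11114.
Largest term belongs to Regime R3, so Regime R3 is most probable.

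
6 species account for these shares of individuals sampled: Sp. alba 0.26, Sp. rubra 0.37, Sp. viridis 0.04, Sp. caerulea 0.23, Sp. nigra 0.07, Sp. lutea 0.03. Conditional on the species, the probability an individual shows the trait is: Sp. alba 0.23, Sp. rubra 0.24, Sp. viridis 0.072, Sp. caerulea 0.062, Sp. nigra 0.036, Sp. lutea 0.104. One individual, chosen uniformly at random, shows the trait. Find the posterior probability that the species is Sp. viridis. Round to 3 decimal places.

Unnormalized posteriors (prior × likelihood):
  Sp. alba: 0.26 × 0.23 = 0.0598
  Sp. rubra: 0.37 × 0.24 = 0.0888
  Sp. viridis: 0.04 × 0.072 = 0.00288
  Sp. caerulea: 0.23 × 0.062 = 0.01426
  Sp. nigra: 0.07 × 0.036 = 0.00252
  Sp. lutea: 0.03 × 0.104 = 0.00312
Normalizing constant = 0.17138.
P(Sp. viridis | evidence) = 0.00288 / 0.17138 ≈ 0.017.

0.017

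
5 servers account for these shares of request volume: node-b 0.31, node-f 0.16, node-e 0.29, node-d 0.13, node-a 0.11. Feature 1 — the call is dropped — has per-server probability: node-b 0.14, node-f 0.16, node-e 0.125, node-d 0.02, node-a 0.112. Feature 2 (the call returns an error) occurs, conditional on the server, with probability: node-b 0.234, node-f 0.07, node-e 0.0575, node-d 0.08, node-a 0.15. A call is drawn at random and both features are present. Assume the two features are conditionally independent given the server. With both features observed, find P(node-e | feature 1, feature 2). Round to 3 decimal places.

0.130

By Bayes' rule, posterior ∝ prior × likelihood:
  node-b: 0.31 × 0.14 × 0.234 = 0.0101556
  node-f: 0.16 × 0.16 × 0.07 = 0.001792
  node-e: 0.29 × 0.125 × 0.0575 = 0.002084375
  node-d: 0.13 × 0.02 × 0.08 = 0.000208
  node-a: 0.11 × 0.112 × 0.15 = 0.001848
Normalizing constant = 0.016087975.
P(node-e | evidence) = 0.002084375 / 0.016087975 ≈ 0.130.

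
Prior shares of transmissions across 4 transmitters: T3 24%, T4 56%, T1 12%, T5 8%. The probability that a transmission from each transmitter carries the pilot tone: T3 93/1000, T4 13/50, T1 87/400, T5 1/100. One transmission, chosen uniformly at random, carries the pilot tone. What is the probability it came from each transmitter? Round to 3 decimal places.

T3 0.115, T4 0.747, T1 0.134, T5 0.004

Prior × likelihood for each hypothesis:
  T3: 0.24 × 0.093 = 0.02232
  T4: 0.56 × 0.26 = 0.1456
  T1: 0.12 × 0.2175 = 0.0261
  T5: 0.08 × 0.01 = 0.0008
Total = 0.19482.
P(T3 | pilot) = 0.02232/0.19482 ≈ 0.115
P(T4 | pilot) = 0.1456/0.19482 ≈ 0.747
P(T1 | pilot) = 0.0261/0.19482 ≈ 0.134
P(T5 | pilot) = 0.0008/0.19482 ≈ 0.004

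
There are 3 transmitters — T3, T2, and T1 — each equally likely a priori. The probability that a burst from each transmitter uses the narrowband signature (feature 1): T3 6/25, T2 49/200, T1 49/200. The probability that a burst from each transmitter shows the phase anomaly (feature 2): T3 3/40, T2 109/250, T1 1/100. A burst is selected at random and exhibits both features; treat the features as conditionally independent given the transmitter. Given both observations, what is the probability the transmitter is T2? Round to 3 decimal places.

0.839

Since the prior is uniform, the posterior is proportional to the likelihood:
  T3: 0.24 × 0.075 = 0.018
  T2: 0.245 × 0.436 = 0.10682
  T1: 0.245 × 0.01 = 0.00245
Normalizing constant = 0.12727.
P(T2 | evidence) = 0.10682 / 0.12727 ≈ 0.839.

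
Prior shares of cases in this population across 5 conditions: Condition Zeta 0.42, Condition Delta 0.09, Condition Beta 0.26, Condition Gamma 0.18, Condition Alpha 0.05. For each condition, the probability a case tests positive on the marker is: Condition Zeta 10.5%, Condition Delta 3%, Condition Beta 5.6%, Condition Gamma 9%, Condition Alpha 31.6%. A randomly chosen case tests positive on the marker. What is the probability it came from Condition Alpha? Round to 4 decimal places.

Compute prior × likelihood for every hypothesis:
  Condition Zeta: 0.42 × 0.105 = 0.0441
  Condition Delta: 0.09 × 0.03 = 0.0027
  Condition Beta: 0.26 × 0.056 = 0.01456
  Condition Gamma: 0.18 × 0.09 = 0.0162
  Condition Alpha: 0.05 × 0.316 = 0.0158
Total = 0.09336.
P(Condition Alpha | evidence) = 0.0158 / 0.09336 ≈ 0.1692.

0.1692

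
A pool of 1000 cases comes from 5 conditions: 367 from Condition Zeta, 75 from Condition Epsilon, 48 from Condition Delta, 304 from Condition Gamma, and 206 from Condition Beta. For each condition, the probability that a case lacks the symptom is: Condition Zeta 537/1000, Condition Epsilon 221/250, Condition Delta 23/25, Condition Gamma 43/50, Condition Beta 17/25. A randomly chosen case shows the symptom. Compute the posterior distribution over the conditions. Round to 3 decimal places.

Condition Zeta 0.584, Condition Epsilon 0.030, Condition Delta 0.013, Condition Gamma 0.146, Condition Beta 0.227

Taking complements, P(symptomatic | each) = Condition Zeta 0.463, Condition Epsilon 0.116, Condition Delta 0.08, Condition Gamma 0.14, Condition Beta 0.32.
By Bayes' rule, posterior ∝ prior × likelihood:
  Condition Zeta: 0.367 × 0.463 = 0.169921
  Condition Epsilon: 0.075 × 0.116 = 0.0087
  Condition Delta: 0.048 × 0.08 = 0.00384
  Condition Gamma: 0.304 × 0.14 = 0.04256
  Condition Beta: 0.206 × 0.32 = 0.06592
Sum = 0.290941.
P(Condition Zeta | symptomatic) = 0.169921/0.290941 ≈ 0.584
P(Condition Epsilon | symptomatic) = 0.0087/0.290941 ≈ 0.030
P(Condition Delta | symptomatic) = 0.00384/0.290941 ≈ 0.013
P(Condition Gamma | symptomatic) = 0.04256/0.290941 ≈ 0.146
P(Condition Beta | symptomatic) = 0.06592/0.290941 ≈ 0.227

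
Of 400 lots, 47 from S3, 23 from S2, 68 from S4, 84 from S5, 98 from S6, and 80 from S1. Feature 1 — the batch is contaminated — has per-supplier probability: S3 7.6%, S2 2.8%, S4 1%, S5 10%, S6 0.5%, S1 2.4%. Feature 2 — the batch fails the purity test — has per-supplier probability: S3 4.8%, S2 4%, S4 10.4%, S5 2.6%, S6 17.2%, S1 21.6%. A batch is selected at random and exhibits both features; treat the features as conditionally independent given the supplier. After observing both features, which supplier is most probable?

By Bayes' rule, posterior ∝ prior × likelihood:
  S3: 0.1175 × 0.076 × 0.048 = 0.00042864
  S2: 0.0575 × 0.028 × 0.04 = 0.0000644
  S4: 0.17 × 0.01 × 0.104 = 0.0001768
  S5: 0.21 × 0.1 × 0.026 = 0.000546
  S6: 0.245 × 0.005 × 0.172 = 0.0002107
  S1: 0.2 × 0.024 × 0.216 = 0.0010368
Sum = 0.00246334.
Largest term belongs to S1, so S1 is most probable.

S1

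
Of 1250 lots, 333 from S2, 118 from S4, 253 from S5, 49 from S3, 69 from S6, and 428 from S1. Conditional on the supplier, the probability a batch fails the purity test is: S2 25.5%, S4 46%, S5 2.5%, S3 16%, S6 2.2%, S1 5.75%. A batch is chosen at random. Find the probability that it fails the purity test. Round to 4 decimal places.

0.1436

Unnormalized posteriors (prior × likelihood):
  S2: 0.2664 × 0.255 = 0.067932
  S4: 0.0944 × 0.46 = 0.043424
  S5: 0.2024 × 0.025 = 0.00506
  S3: 0.0392 × 0.16 = 0.006272
  S6: 0.0552 × 0.022 = 0.0012144
  S1: 0.3424 × 0.0575 = 0.019688
P(off-spec) = 0.067932 + 0.043424 + 0.00506 + 0.006272 + 0.0012144 + 0.019688 = 0.1435904 → 0.1436.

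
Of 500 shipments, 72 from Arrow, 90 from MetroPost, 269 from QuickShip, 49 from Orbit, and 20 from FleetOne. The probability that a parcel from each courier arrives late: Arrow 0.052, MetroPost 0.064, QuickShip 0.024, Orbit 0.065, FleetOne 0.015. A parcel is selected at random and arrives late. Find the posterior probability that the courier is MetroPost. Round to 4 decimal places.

By Bayes' rule, posterior ∝ prior × likelihood:
  Arrow: 0.144 × 0.052 = 0.007488
  MetroPost: 0.18 × 0.064 = 0.01152
  QuickShip: 0.538 × 0.024 = 0.012912
  Orbit: 0.098 × 0.065 = 0.00637
  FleetOne: 0.04 × 0.015 = 0.0006
Normalizing constant = 0.03889.
P(MetroPost | evidence) = 0.01152 / 0.03889 ≈ 0.2962.

0.2962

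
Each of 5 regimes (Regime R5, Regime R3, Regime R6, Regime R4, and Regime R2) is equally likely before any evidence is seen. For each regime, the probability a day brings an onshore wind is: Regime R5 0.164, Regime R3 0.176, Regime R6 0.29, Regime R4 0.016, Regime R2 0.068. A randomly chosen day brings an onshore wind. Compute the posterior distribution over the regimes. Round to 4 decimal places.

Regime R5 0.2297, Regime R3 0.2465, Regime R6 0.4062, Regime R4 0.0224, Regime R2 0.0952

With a uniform prior (1/5 each), posterior ∝ likelihood:
  Regime R5: 0.164
  Regime R3: 0.176
  Regime R6: 0.29
  Regime R4: 0.016
  Regime R2: 0.068
Total = 0.714.
P(Regime R5 | onshore) = 0.164/0.714 ≈ 0.2297
P(Regime R3 | onshore) = 0.176/0.714 ≈ 0.2465
P(Regime R6 | onshore) = 0.29/0.714 ≈ 0.4062
P(Regime R4 | onshore) = 0.016/0.714 ≈ 0.0224
P(Regime R2 | onshore) = 0.068/0.714 ≈ 0.0952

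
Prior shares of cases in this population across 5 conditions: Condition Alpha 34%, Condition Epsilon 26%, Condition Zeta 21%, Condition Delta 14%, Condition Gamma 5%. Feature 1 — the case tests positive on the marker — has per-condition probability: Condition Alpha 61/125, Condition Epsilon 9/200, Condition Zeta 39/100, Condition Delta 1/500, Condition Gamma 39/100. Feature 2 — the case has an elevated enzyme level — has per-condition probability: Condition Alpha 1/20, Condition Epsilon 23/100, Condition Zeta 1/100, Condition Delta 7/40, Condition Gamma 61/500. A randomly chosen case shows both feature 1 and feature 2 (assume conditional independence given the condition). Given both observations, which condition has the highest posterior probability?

Unnormalized posteriors (prior × likelihood):
  Condition Alpha: 0.34 × 0.488 × 0.05 = 0.008296
  Condition Epsilon: 0.26 × 0.045 × 0.23 = 0.002691
  Condition Zeta: 0.21 × 0.39 × 0.01 = 0.000819
  Condition Delta: 0.14 × 0.002 × 0.175 = 0.000049
  Condition Gamma: 0.05 × 0.39 × 0.122 = 0.002379
Normalizing constant = 0.014234.
Largest term belongs to Condition Alpha, so Condition Alpha is most probable.

Condition Alpha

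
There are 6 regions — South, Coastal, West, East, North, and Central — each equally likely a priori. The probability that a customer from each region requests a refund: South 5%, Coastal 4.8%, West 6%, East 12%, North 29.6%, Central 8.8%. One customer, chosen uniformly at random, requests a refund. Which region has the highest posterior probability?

Since the prior is uniform, the posterior is proportional to the likelihood:
  South: 0.05
  Coastal: 0.048
  West: 0.06
  East: 0.12
  North: 0.296
  Central: 0.088
Normalizing constant = 0.662.
Largest term belongs to North, so North is most probable.

North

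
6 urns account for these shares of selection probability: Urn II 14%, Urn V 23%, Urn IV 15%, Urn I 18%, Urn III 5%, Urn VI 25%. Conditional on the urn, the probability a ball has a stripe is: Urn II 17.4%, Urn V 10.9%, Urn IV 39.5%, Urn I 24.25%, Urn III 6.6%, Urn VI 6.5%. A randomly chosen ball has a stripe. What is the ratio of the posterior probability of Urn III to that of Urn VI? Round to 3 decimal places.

0.203

Prior × likelihood for each hypothesis:
  Urn II: 0.14 × 0.174 = 0.02436
  Urn V: 0.23 × 0.109 = 0.02507
  Urn IV: 0.15 × 0.395 = 0.05925
  Urn I: 0.18 × 0.2425 = 0.04365
  Urn III: 0.05 × 0.066 = 0.0033
  Urn VI: 0.25 × 0.065 = 0.01625
Total = 0.17188.
The ratio is 0.0033 / 0.01625 (the normalizer cancels) = 0.203.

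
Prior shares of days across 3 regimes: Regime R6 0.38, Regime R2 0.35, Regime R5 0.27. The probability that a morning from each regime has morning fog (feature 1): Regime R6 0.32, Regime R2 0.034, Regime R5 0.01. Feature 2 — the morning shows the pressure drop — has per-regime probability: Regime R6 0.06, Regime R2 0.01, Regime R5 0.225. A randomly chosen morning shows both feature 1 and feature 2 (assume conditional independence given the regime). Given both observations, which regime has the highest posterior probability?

Regime R6

Prior × likelihood for each hypothesis:
  Regime R6: 0.38 × 0.32 × 0.06 = 0.007296
  Regime R2: 0.35 × 0.034 × 0.01 = 0.000119
  Regime R5: 0.27 × 0.01 × 0.225 = 0.0006075
Normalizing constant = 0.0080225.
Largest term belongs to Regime R6, so Regime R6 is most probable.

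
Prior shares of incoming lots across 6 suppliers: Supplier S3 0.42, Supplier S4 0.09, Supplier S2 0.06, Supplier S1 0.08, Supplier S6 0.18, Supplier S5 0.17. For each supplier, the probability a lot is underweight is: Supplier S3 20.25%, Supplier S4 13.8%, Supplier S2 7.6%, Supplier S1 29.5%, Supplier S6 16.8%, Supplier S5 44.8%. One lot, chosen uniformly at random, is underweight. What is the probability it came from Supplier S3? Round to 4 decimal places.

0.3665

Unnormalized posteriors (prior × likelihood):
  Supplier S3: 0.42 × 0.2025 = 0.08505
  Supplier S4: 0.09 × 0.138 = 0.01242
  Supplier S2: 0.06 × 0.076 = 0.00456
  Supplier S1: 0.08 × 0.295 = 0.0236
  Supplier S6: 0.18 × 0.168 = 0.03024
  Supplier S5: 0.17 × 0.448 = 0.07616
Total = 0.23203.
P(Supplier S3 | evidence) = 0.08505 / 0.23203 ≈ 0.3665.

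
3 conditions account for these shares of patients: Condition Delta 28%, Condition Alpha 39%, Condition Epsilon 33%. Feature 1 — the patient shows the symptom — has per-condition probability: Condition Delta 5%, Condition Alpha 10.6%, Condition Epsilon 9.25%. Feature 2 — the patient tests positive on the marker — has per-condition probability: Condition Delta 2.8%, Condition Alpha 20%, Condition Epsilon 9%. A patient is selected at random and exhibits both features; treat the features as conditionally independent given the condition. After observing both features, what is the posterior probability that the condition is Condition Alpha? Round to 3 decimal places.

Compute prior × likelihood for every hypothesis:
  Condition Delta: 0.28 × 0.05 × 0.028 = 0.000392
  Condition Alpha: 0.39 × 0.106 × 0.2 = 0.008268
  Condition Epsilon: 0.33 × 0.0925 × 0.09 = 0.00274725
Sum = 0.01140725.
P(Condition Alpha | evidence) = 0.008268 / 0.01140725 ≈ 0.725.

0.725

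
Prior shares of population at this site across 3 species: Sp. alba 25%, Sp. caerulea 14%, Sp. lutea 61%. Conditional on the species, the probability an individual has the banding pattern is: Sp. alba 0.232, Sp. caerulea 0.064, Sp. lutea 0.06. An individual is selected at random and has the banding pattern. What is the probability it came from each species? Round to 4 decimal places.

Sp. alba 0.5601, Sp. caerulea 0.0865, Sp. lutea 0.3534

By Bayes' rule, posterior ∝ prior × likelihood:
  Sp. alba: 0.25 × 0.232 = 0.058
  Sp. caerulea: 0.14 × 0.064 = 0.00896
  Sp. lutea: 0.61 × 0.06 = 0.0366
Total = 0.10356.
P(Sp. alba | banded) = 0.058/0.10356 ≈ 0.5601
P(Sp. caerulea | banded) = 0.00896/0.10356 ≈ 0.0865
P(Sp. lutea | banded) = 0.0366/0.10356 ≈ 0.3534
(Check: 0.5601+0.0865+0.3534 = 1.0000.)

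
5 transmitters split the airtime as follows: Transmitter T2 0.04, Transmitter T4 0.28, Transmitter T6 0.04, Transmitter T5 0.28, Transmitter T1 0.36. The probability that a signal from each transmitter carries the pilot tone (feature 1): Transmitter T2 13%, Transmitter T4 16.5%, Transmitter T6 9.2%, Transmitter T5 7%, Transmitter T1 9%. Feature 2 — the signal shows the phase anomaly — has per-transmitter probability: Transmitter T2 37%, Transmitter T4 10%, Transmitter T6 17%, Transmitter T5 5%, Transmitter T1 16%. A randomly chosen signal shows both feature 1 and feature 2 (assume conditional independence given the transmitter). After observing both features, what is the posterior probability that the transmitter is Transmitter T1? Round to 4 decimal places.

0.3888

Prior × likelihood for each hypothesis:
  Transmitter T2: 0.04 × 0.13 × 0.37 = 0.001924
  Transmitter T4: 0.28 × 0.165 × 0.1 = 0.00462
  Transmitter T6: 0.04 × 0.092 × 0.17 = 0.0006256
  Transmitter T5: 0.28 × 0.07 × 0.05 = 0.00098
  Transmitter T1: 0.36 × 0.09 × 0.16 = 0.005184
Normalizing constant = 0.0133336.
P(Transmitter T1 | evidence) = 0.005184 / 0.0133336 ≈ 0.3888.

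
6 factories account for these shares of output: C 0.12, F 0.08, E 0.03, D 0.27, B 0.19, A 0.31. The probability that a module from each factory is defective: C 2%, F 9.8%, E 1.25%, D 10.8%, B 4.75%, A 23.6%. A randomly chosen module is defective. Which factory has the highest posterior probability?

A

Unnormalized posteriors (prior × likelihood):
  C: 0.12 × 0.02 = 0.0024
  F: 0.08 × 0.098 = 0.00784
  E: 0.03 × 0.0125 = 0.000375
  D: 0.27 × 0.108 = 0.02916
  B: 0.19 × 0.0475 = 0.009025
  A: 0.31 × 0.236 = 0.07316
Total = 0.12196.
Largest term belongs to A, so A is most probable.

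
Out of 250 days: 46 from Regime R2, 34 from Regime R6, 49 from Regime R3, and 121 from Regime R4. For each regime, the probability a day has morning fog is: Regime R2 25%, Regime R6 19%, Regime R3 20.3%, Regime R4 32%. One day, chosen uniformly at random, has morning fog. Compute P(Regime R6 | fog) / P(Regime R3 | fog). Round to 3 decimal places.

Compute prior × likelihood for every hypothesis:
  Regime R2: 0.184 × 0.25 = 0.046
  Regime R6: 0.136 × 0.19 = 0.02584
  Regime R3: 0.196 × 0.203 = 0.039788
  Regime R4: 0.484 × 0.32 = 0.15488
Total = 0.266508.
The ratio is 0.02584 / 0.039788 (the normalizer cancels) = 0.649.

0.649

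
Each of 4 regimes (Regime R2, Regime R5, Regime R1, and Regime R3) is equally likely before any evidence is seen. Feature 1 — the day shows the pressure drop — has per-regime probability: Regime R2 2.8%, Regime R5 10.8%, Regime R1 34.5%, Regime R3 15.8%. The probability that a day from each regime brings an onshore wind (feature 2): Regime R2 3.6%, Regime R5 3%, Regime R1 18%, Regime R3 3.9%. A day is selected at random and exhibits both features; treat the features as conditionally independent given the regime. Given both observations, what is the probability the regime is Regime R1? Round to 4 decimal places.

With a uniform prior (1/4 each), posterior ∝ likelihood:
  Regime R2: 0.028 × 0.036 = 0.001008
  Regime R5: 0.108 × 0.03 = 0.00324
  Regime R1: 0.345 × 0.18 = 0.0621
  Regime R3: 0.158 × 0.039 = 0.006162
Normalizing constant = 0.07251.
P(Regime R1 | evidence) = 0.0621 / 0.07251 ≈ 0.8564.

0.8564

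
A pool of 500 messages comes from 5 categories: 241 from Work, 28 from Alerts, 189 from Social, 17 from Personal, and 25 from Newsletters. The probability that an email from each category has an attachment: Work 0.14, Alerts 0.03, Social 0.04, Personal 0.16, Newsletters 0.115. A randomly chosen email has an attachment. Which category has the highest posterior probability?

Work

Unnormalized posteriors (prior × likelihood):
  Work: 0.482 × 0.14 = 0.06748
  Alerts: 0.056 × 0.03 = 0.00168
  Social: 0.378 × 0.04 = 0.01512
  Personal: 0.034 × 0.16 = 0.00544
  Newsletters: 0.05 × 0.115 = 0.00575
Normalizing constant = 0.09547.
Largest term belongs to Work, so Work is most probable.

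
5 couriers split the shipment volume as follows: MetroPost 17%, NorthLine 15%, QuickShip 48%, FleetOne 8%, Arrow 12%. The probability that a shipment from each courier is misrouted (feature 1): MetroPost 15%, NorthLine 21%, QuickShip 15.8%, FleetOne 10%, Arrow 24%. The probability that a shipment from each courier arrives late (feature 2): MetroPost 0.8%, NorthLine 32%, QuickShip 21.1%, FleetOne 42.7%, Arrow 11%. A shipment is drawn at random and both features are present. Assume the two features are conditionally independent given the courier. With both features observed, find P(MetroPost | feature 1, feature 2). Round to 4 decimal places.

0.0062

By Bayes' rule, posterior ∝ prior × likelihood:
  MetroPost: 0.17 × 0.15 × 0.008 = 0.000204
  NorthLine: 0.15 × 0.21 × 0.32 = 0.01008
  QuickShip: 0.48 × 0.158 × 0.211 = 0.01600224
  FleetOne: 0.08 × 0.1 × 0.427 = 0.003416
  Arrow: 0.12 × 0.24 × 0.11 = 0.003168
Normalizing constant = 0.03287024.
P(MetroPost | evidence) = 0.000204 / 0.03287024 ≈ 0.0062.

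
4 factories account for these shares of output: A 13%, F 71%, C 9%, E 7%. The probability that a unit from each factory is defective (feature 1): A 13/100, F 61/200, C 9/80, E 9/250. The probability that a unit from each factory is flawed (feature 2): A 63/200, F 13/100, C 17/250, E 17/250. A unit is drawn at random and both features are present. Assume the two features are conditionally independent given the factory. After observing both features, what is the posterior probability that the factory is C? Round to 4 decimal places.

Unnormalized posteriors (prior × likelihood):
  A: 0.13 × 0.13 × 0.315 = 0.0053235
  F: 0.71 × 0.305 × 0.13 = 0.0281515
  C: 0.09 × 0.1125 × 0.068 = 0.0006885
  E: 0.07 × 0.036 × 0.068 = 0.00017136
Sum = 0.03433486.
P(C | evidence) = 0.0006885 / 0.03433486 ≈ 0.0201.

0.0201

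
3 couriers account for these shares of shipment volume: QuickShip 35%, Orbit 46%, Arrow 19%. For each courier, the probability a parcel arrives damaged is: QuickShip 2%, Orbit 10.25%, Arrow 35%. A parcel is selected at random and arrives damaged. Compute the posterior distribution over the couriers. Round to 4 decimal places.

Unnormalized posteriors (prior × likelihood):
  QuickShip: 0.35 × 0.02 = 0.007
  Orbit: 0.46 × 0.1025 = 0.04715
  Arrow: 0.19 × 0.35 = 0.0665
Sum = 0.12065.
P(QuickShip | damaged) = 0.007/0.12065 ≈ 0.0580
P(Orbit | damaged) = 0.04715/0.12065 ≈ 0.3908
P(Arrow | damaged) = 0.0665/0.12065 ≈ 0.5512

QuickShip 0.0580, Orbit 0.3908, Arrow 0.5512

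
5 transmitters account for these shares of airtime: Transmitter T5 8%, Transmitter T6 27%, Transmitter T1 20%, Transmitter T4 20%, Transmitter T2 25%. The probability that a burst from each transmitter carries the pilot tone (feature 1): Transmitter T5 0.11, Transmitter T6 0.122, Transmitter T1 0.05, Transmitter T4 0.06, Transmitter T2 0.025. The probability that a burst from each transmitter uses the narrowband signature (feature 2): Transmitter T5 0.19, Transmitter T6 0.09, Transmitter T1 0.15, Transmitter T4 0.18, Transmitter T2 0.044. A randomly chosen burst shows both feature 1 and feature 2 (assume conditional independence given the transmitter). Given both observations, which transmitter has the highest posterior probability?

Transmitter T6

Unnormalized posteriors (prior × likelihood):
  Transmitter T5: 0.08 × 0.11 × 0.19 = 0.001672
  Transmitter T6: 0.27 × 0.122 × 0.09 = 0.0029646
  Transmitter T1: 0.2 × 0.05 × 0.15 = 0.0015
  Transmitter T4: 0.2 × 0.06 × 0.18 = 0.00216
  Transmitter T2: 0.25 × 0.025 × 0.044 = 0.000275
Normalizing constant = 0.0085716.
Largest term belongs to Transmitter T6, so Transmitter T6 is most probable.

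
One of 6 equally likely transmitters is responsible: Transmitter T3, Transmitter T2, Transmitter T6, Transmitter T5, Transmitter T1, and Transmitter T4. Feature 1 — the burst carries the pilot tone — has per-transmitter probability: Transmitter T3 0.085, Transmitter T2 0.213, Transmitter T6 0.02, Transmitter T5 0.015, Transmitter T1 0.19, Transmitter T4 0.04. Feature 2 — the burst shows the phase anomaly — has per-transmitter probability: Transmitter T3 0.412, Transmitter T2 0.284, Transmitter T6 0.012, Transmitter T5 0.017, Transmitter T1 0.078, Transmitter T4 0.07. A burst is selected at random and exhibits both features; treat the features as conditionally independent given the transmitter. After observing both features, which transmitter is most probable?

Transmitter T2

Since the prior is uniform, the posterior is proportional to the likelihood:
  Transmitter T3: 0.085 × 0.412 = 0.03502
  Transmitter T2: 0.213 × 0.284 = 0.060492
  Transmitter T6: 0.02 × 0.012 = 0.00024
  Transmitter T5: 0.015 × 0.017 = 0.000255
  Transmitter T1: 0.19 × 0.078 = 0.01482
  Transmitter T4: 0.04 × 0.07 = 0.0028
Sum = 0.113627.
Largest term belongs to Transmitter T2, so Transmitter T2 is most probable.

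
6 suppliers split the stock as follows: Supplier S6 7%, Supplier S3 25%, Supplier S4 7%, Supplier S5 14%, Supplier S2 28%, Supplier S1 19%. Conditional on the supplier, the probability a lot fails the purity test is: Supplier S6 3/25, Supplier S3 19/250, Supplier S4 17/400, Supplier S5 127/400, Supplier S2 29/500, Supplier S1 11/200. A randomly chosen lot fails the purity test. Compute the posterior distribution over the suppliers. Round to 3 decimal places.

Supplier S6 0.083, Supplier S3 0.187, Supplier S4 0.029, Supplier S5 0.438, Supplier S2 0.160, Supplier S1 0.103

By Bayes' rule, posterior ∝ prior × likelihood:
  Supplier S6: 0.07 × 0.12 = 0.0084
  Supplier S3: 0.25 × 0.076 = 0.019
  Supplier S4: 0.07 × 0.0425 = 0.002975
  Supplier S5: 0.14 × 0.3175 = 0.04445
  Supplier S2: 0.28 × 0.058 = 0.01624
  Supplier S1: 0.19 × 0.055 = 0.01045
Total = 0.101515.
P(Supplier S6 | off-spec) = 0.0084/0.101515 ≈ 0.083
P(Supplier S3 | off-spec) = 0.019/0.101515 ≈ 0.187
P(Supplier S4 | off-spec) = 0.002975/0.101515 ≈ 0.029
P(Supplier S5 | off-spec) = 0.04445/0.101515 ≈ 0.438
P(Supplier S2 | off-spec) = 0.01624/0.101515 ≈ 0.160
P(Supplier S1 | off-spec) = 0.01045/0.101515 ≈ 0.103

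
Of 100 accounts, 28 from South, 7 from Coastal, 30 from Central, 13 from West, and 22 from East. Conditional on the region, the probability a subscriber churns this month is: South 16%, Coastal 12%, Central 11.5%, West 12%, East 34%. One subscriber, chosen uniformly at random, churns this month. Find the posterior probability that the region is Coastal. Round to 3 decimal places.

Prior × likelihood for each hypothesis:
  South: 0.28 × 0.16 = 0.0448
  Coastal: 0.07 × 0.12 = 0.0084
  Central: 0.3 × 0.115 = 0.0345
  West: 0.13 × 0.12 = 0.0156
  East: 0.22 × 0.34 = 0.0748
Sum = 0.1781.
P(Coastal | evidence) = 0.0084 / 0.1781 ≈ 0.047.

0.047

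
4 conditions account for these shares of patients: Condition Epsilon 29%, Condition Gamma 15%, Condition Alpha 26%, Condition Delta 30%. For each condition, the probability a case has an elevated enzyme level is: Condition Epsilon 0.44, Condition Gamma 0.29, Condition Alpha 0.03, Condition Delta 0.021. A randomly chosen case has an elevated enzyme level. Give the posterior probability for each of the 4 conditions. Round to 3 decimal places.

Unnormalized posteriors (prior × likelihood):
  Condition Epsilon: 0.29 × 0.44 = 0.1276
  Condition Gamma: 0.15 × 0.29 = 0.0435
  Condition Alpha: 0.26 × 0.03 = 0.0078
  Condition Delta: 0.3 × 0.021 = 0.0063
Sum = 0.1852.
P(Condition Epsilon | elevated) = 0.1276/0.1852 ≈ 0.689
P(Condition Gamma | elevated) = 0.0435/0.1852 ≈ 0.235
P(Condition Alpha | elevated) = 0.0078/0.1852 ≈ 0.042
P(Condition Delta | elevated) = 0.0063/0.1852 ≈ 0.034
(Check: 0.689+0.235+0.042+0.034 = 1.000.)

Condition Epsilon 0.689, Condition Gamma 0.235, Condition Alpha 0.042, Condition Delta 0.034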